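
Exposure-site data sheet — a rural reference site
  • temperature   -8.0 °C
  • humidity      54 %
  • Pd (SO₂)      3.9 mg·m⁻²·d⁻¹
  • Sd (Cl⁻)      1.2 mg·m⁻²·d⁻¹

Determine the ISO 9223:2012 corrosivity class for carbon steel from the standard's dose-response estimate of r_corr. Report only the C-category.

C1

carbon steel: temperature factor f = +0.150·(-18.0) = -2.7000
  Pd branch = 1.77·Pd^0.52·e^(0.02·RH+f) = 0.7108 μm/a
  Sd branch = 0.102·Sd^0.62·e^(0.033·RH+0.04·T) = 0.4928 μm/a
  r_corr = 0.7108 + 0.4928 = 1.204 μm/a
ISO 9223 Table 2 (carbon steel): 0 < 1.2 ≤ 1.3 μm/a ⇒ C1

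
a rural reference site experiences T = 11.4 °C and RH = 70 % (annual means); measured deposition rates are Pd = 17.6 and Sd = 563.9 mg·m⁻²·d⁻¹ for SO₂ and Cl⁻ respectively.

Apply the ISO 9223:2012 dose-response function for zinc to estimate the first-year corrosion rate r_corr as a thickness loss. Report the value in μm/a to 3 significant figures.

r_corr = 4.02 μm/a

zinc: temperature factor f = -0.071·(1.4) = -0.0994
  SO₂ term: 0.0129·17.6^0.44·exp(0.046·70-0.0994) = 1.032
  Cl⁻ term: 0.0175·563.9^0.57·exp(0.008·70+0.085·11.4) = 2.987
  r_corr = 1.032 + 2.987 = 4.02 μm/a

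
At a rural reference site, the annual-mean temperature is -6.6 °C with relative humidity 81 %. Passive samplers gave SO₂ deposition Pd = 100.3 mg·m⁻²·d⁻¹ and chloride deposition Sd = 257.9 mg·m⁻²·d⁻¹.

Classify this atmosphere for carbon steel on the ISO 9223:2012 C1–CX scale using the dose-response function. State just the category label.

C3

carbon steel: temperature factor f = +0.150·(-16.6) = -2.4900
  Pd branch = 1.77·Pd^0.52·e^(0.02·RH+f) = 8.144 μm/a
  Cl⁻ term: 0.102·257.9^0.62·exp(0.033·81+0.04·-6.6) = 35.47
  r_corr = 8.144 + 35.47 = 43.62 μm/a
43.6 μm/a falls in (25, 50] for carbon steel → category C3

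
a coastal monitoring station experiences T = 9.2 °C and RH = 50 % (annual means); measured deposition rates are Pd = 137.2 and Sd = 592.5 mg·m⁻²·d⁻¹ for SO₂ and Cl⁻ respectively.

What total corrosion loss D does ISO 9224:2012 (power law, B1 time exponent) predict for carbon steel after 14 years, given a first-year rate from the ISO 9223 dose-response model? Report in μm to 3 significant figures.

carbon steel: temperature factor f = +0.150·(-0.8) = -0.1200
  SO₂ term: 1.77·137.2^0.52·exp(0.02·50-0.1200) = 55.15
  Sd branch = 0.102·Sd^0.62·e^(0.033·RH+0.04·T) = 40.19 μm/a
  sum: 55.15 + 40.19 → r_corr = 95.34 μm/a
Long-term exponent b (ISO 9224 Table 2, B1) = 0.523
  D(14) = 95.34 × 14^0.523 = 95.34 × 3.976 = 379.1 μm

D(14) = 379 μm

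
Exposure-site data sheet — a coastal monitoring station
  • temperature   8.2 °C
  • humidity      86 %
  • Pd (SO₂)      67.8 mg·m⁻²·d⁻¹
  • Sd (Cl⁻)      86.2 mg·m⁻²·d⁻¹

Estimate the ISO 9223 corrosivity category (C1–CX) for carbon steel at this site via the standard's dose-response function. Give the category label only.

C5

carbon steel: T≤10 °C ⇒ hinge +0.150·(8.2−10) = -0.2700
  SO₂ term: 1.77·67.8^0.52·exp(0.02·86-0.2700) = 67.6
  Sd branch = 0.102·Sd^0.62·e^(0.033·RH+0.04·T) = 38.33 μm/a
  r_corr = 67.6 + 38.33 = 105.9 μm/a
106 μm/a falls in (80, 200] for carbon steel → category C5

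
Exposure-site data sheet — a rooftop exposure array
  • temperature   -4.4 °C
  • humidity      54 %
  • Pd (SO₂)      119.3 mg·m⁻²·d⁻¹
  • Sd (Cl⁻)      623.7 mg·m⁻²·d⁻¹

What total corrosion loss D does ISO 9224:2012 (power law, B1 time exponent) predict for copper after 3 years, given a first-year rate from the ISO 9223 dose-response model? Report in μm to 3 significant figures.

D(3) = 0.833 μm

copper: T≤10 °C ⇒ hinge +0.126·(-4.4−10) = -1.8144
  SO₂ term: 0.0053·119.3^0.26·exp(0.059·54-1.8144) = 0.07242
  Sd branch = 0.01025·Sd^0.27·e^(0.036·RH+0.049·T) = 0.3281 μm/a
  r_corr = 0.07242 + 0.3281 = 0.4005 μm/a
Power-law: D(3) = r_corr · 3^0.667
  D(3) = 0.4005 × 3^0.667 = 0.4005 × 2.081 = 0.8334 μm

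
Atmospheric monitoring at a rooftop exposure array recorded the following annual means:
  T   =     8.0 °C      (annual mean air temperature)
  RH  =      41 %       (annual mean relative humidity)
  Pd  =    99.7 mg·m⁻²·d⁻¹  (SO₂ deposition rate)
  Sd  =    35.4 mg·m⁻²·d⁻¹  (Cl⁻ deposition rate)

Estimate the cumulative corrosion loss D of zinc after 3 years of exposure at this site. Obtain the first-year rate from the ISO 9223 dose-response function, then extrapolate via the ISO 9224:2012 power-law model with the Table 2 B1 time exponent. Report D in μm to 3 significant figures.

D(3) = 2.35 μm

zinc: T≤10 °C ⇒ hinge +0.038·(8.0−10) = -0.0760
  SO₂ term: 0.0129·99.7^0.44·exp(0.046·41-0.0760) = 0.5972
  Sd branch = 0.0175·Sd^0.57·e^(0.008·RH+0.085·T) = 0.3662 μm/a
  sum: 0.5972 + 0.3662 → r_corr = 0.9634 μm/a
Power-law: D(3) = r_corr · 3^0.813
  D(3) = 0.9634 × 3^0.813 = 0.9634 × 2.443 = 2.353 μm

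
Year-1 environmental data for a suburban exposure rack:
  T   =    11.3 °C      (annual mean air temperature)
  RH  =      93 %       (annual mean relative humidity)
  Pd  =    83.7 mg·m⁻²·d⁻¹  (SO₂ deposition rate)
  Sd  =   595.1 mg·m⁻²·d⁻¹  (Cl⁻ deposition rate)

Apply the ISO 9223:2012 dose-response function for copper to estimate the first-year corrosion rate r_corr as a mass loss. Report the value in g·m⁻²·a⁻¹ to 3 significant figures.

r_corr = 58.2 g·m⁻²·a⁻¹

copper: T>10 °C ⇒ hinge -0.080·(11.3−10) = -0.1040
  sulphur-dioxide contribution → 3.647 μm/a
  chloride contribution → 2.847 μm/a
  total first-year rate 6.494 μm/a
Convert to mass loss: 6.494 μm/a × 8.96 g/cm³ = 58.19 g·m⁻²·a⁻¹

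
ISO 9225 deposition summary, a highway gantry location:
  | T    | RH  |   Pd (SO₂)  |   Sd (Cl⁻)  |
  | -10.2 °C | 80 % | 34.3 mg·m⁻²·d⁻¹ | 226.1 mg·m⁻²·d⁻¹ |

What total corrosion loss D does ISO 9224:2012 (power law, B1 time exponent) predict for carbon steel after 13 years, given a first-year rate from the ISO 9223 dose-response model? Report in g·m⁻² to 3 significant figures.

carbon steel: temperature factor f = +0.150·(-20.2) = -3.0300
  Pd branch = 1.77·Pd^0.52·e^(0.02·RH+f) = 2.662 μm/a
  Cl⁻ term: 0.102·226.1^0.62·exp(0.033·80+0.04·-10.2) = 27.39
  sum: 2.662 + 27.39 → r_corr = 30.05 μm/a
ISO 9224: D(t) = r_corr · t^b with b = 0.523 (carbon steel, B1)
  D(13) = 30.05 × 13^0.523 = 30.05 × 3.825 = 114.9 μm
  Mass loss = 114.9 μm × 7.85 g/cm³ = 902.3 g·m⁻²

D(13) = 902 g·m⁻²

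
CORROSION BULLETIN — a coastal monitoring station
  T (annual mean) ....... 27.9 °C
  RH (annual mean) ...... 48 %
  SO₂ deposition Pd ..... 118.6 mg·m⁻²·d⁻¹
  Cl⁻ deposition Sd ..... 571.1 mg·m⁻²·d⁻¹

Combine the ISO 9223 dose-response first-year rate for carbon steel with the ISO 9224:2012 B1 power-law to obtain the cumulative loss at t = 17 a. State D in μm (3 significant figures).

D(17) = 435 μm

carbon steel: T>10 °C ⇒ hinge -0.054·(27.9−10) = -0.9666
  SO₂ term: 1.77·118.6^0.52·exp(0.02·48-0.9666) = 21.07
  Cl⁻ term: 0.102·571.1^0.62·exp(0.033·48+0.04·27.9) = 77.69
  r_corr = 21.07 + 77.69 = 98.76 μm/a
Long-term exponent b (ISO 9224 Table 2, B1) = 0.523
  D(17) = 98.76 × 17^0.523 = 98.76 × 4.401 = 434.6 μm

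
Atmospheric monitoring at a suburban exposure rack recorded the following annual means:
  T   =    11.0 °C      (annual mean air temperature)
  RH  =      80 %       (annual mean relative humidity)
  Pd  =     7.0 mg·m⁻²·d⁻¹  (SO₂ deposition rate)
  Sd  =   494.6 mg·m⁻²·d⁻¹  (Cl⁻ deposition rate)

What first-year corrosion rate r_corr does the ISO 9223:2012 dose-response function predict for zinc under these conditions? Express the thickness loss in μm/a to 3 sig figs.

zinc: temperature factor f = -0.071·(1.0) = -0.0710
  SO₂ term: 0.0129·7.0^0.44·exp(0.046·80-0.0710) = 1.122
  Cl⁻ term: 0.0175·494.6^0.57·exp(0.008·80+0.085·11.0) = 2.903
  sum: 1.122 + 2.903 → r_corr = 4.024 μm/a

r_corr = 4.02 μm/a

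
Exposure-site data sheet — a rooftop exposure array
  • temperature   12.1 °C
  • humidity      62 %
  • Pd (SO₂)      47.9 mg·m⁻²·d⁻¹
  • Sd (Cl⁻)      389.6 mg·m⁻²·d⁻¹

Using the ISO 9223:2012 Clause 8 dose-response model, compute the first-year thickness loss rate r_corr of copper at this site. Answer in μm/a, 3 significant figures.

r_corr = 1.34 μm/a

copper: T>10 °C ⇒ hinge -0.080·(12.1−10) = -0.1680
  SO₂ term: 0.0053·47.9^0.26·exp(0.059·62-0.1680) = 0.4752
  Sd branch = 0.01025·Sd^0.27·e^(0.036·RH+0.049·T) = 0.865 μm/a
  sum: 0.4752 + 0.865 → r_corr = 1.34 μm/a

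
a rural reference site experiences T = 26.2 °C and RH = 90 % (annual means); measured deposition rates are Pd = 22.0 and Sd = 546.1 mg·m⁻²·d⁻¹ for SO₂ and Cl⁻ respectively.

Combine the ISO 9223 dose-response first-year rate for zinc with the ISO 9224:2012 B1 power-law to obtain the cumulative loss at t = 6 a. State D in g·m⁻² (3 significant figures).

D(6) = 402 g·m⁻²

zinc: temperature factor f = -0.071·(16.2) = -1.1502
  Pd branch = 0.0129·Pd^0.44·e^(0.046·RH+f) = 0.9993 μm/a
  Sd branch = 0.0175·Sd^0.57·e^(0.008·RH+0.085·T) = 12.11 μm/a
  sum: 0.9993 + 12.11 → r_corr = 13.11 μm/a
Long-term exponent b (ISO 9224 Table 2, B1) = 0.813
  D(6) = 13.11 × 6^0.813 = 13.11 × 4.292 = 56.26 μm
  Mass loss = 56.26 μm × 7.14 g/cm³ = 401.7 g·m⁻²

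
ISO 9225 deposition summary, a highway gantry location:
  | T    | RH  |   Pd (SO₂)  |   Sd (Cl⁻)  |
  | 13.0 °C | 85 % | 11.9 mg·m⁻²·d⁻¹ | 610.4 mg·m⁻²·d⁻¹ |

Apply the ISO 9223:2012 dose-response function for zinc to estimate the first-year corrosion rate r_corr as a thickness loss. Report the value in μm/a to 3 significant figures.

r_corr = 5.58 μm/a

zinc: f(T) = -0.071·(T−10) [T>10 °C] = -0.2130
  sulphur-dioxide contribution → 1.547 μm/a
  chloride contribution → 4.037 μm/a
  total first-year rate 5.584 μm/a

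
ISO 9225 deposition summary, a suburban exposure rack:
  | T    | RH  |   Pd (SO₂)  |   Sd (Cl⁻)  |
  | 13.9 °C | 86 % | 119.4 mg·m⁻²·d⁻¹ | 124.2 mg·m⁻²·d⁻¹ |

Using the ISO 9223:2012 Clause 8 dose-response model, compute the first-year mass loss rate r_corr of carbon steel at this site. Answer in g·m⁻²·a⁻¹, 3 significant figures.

carbon steel: T>10 °C ⇒ hinge -0.054·(13.9−10) = -0.2106
  SO₂ term: 1.77·119.4^0.52·exp(0.02·86-0.2106) = 96.28
  Sd branch = 0.102·Sd^0.62·e^(0.033·RH+0.04·T) = 60.39 μm/a
  sum: 96.28 + 60.39 → r_corr = 156.7 μm/a
Convert to mass loss: 156.7 μm/a × 7.85 g/cm³ = 1230 g·m⁻²·a⁻¹

r_corr = 1.23e+03 g·m⁻²·a⁻¹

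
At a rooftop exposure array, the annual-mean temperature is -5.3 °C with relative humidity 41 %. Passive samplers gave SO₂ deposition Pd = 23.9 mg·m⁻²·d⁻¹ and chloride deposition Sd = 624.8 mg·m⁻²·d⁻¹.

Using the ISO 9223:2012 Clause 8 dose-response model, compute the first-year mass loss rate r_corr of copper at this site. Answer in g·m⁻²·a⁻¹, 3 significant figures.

copper: f(T) = +0.126·(T−10) [T≤10 °C] = -1.9278
  sulphur-dioxide contribution → 0.01977 μm/a
  chloride contribution → 0.1967 μm/a
  ⇒ r_corr(copper) = 0.2165 μm/a
Convert to mass loss: 0.2165 μm/a × 8.96 g/cm³ = 1.94 g·m⁻²·a⁻¹

r_corr = 1.94 g·m⁻²·a⁻¹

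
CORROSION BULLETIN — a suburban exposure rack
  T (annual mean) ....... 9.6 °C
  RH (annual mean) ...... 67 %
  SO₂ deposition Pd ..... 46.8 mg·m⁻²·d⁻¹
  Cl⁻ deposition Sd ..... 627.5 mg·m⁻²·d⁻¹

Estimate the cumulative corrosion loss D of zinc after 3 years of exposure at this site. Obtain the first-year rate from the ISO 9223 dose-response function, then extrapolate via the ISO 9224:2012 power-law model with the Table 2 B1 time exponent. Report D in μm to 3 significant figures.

zinc: temperature factor f = +0.038·(-0.4) = -0.0152
  SO₂ term: 0.0129·46.8^0.44·exp(0.046·67-0.0152) = 1.505
  Cl⁻ term: 0.0175·627.5^0.57·exp(0.008·67+0.085·9.6) = 2.66
  r_corr = 1.505 + 2.66 = 4.164 μm/a
ISO 9224: D(t) = r_corr · t^b with b = 0.813 (zinc, B1)
  D(3) = 4.164 × 3^0.813 = 4.164 × 2.443 = 10.17 μm

D(3) = 10.2 μm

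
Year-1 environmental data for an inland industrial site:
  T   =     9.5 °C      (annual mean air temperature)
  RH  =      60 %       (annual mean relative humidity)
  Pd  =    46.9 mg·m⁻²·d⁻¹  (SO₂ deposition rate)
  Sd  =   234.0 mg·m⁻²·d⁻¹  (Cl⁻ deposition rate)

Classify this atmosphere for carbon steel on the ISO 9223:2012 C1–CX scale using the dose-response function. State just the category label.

carbon steel: temperature factor f = +0.150·(-0.5) = -0.0750
  SO₂ term: 1.77·46.9^0.52·exp(0.02·60-0.0750) = 40.32
  Cl⁻ term: 0.102·234.0^0.62·exp(0.033·60+0.04·9.5) = 31.8
  sum: 40.32 + 31.8 → r_corr = 72.13 μm/a
ISO 9223 Table 2 (carbon steel): 50 < 72.1 ≤ 80 μm/a ⇒ C4

C4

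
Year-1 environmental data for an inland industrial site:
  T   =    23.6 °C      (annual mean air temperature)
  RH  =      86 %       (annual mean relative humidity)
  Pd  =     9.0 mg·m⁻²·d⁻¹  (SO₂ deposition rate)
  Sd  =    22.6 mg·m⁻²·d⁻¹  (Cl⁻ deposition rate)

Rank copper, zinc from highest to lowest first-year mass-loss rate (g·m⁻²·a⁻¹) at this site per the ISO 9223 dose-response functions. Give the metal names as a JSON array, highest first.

["copper", "zinc"]

copper: temperature factor f = -0.080·(13.6) = -1.0880
  SO₂ term: 0.0053·9.0^0.26·exp(0.059·86-1.0880) = 0.5052
  Sd branch = 0.01025·Sd^0.27·e^(0.036·RH+0.049·T) = 1.672 μm/a
  sum: 0.5052 + 1.672 → r_corr = 2.177 μm/a
  mass loss = 2.177 μm/a × 8.96 g/cm³ = 19.5 g·m⁻²·a⁻¹
zinc: f(T) = -0.071·(T−10) [T>10 °C] = -0.9656
  Pd branch = 0.0129·Pd^0.44·e^(0.046·RH+f) = 0.6748 μm/a
  Sd branch = 0.0175·Sd^0.57·e^(0.008·RH+0.085·T) = 1.531 μm/a
  r_corr = 0.6748 + 1.531 = 2.205 μm/a
  mass loss = 2.205 μm/a × 7.14 g/cm³ = 15.75 g·m⁻²·a⁻¹
Ordering by g·m⁻²·a⁻¹: copper (19.5) > zinc (15.7)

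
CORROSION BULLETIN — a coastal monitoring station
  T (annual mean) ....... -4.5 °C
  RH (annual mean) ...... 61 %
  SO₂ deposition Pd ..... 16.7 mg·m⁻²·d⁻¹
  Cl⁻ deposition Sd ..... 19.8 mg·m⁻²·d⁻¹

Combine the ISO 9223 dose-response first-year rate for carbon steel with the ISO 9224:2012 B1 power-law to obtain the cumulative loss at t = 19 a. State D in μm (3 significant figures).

carbon steel: temperature factor f = +0.150·(-14.5) = -2.1750
  sulphur-dioxide contribution → 2.945 μm/a
  chloride contribution → 4.061 μm/a
  total first-year rate 7.005 μm/a
Power-law: D(19) = r_corr · 19^0.523
  D(19) = 7.005 × 19^0.523 = 7.005 × 4.664 = 32.67 μm

D(19) = 32.7 μm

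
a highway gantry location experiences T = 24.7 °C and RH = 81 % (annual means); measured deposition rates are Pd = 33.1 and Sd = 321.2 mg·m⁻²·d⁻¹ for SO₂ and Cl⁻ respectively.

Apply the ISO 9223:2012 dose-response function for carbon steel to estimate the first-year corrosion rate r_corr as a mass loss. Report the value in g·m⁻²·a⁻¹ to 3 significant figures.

carbon steel: temperature factor f = -0.054·(14.7) = -0.7938
  sulphur-dioxide contribution → 24.95 μm/a
  chloride contribution → 142.2 μm/a
  total first-year rate 167.1 μm/a
Convert to mass loss: 167.1 μm/a × 7.85 g/cm³ = 1312 g·m⁻²·a⁻¹

r_corr = 1.31e+03 g·m⁻²·a⁻¹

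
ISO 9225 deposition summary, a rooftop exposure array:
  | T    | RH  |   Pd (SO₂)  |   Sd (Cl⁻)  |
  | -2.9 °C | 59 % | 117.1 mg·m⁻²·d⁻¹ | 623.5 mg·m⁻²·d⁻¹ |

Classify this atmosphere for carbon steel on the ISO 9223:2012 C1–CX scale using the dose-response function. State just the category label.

carbon steel: temperature factor f = +0.150·(-12.9) = -1.9350
  sulphur-dioxide contribution → 9.902 μm/a
  chloride contribution → 34.4 μm/a
  total first-year rate 44.3 μm/a
Category bounds: 25…50 μm/a bracket r_corr ⇒ C3

C3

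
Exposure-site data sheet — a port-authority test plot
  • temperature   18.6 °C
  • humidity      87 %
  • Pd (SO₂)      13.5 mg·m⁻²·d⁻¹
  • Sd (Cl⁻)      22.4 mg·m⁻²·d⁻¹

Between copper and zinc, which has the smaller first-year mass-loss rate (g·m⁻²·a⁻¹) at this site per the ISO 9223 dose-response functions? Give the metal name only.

zinc

copper: f(T) = -0.080·(T−10) [T>10 °C] = -0.6880
  SO₂ term: 0.0053·13.5^0.26·exp(0.059·87-0.6880) = 0.8884
  Sd branch = 0.01025·Sd^0.27·e^(0.036·RH+0.049·T) = 1.353 μm/a
  sum: 0.8884 + 1.353 → r_corr = 2.241 μm/a
  mass loss = 2.241 μm/a × 8.96 g/cm³ = 20.08 g·m⁻²·a⁻¹
zinc: f(T) = -0.071·(T−10) [T>10 °C] = -0.6106
  Pd branch = 0.0129·Pd^0.44·e^(0.046·RH+f) = 1.204 μm/a
  Sd branch = 0.0175·Sd^0.57·e^(0.008·RH+0.085·T) = 1.004 μm/a
  sum: 1.204 + 1.004 → r_corr = 2.208 μm/a
  mass loss = 2.208 μm/a × 7.14 g/cm³ = 15.77 g·m⁻²·a⁻¹
Ordering by g·m⁻²·a⁻¹: copper (20.1) > zinc (15.8)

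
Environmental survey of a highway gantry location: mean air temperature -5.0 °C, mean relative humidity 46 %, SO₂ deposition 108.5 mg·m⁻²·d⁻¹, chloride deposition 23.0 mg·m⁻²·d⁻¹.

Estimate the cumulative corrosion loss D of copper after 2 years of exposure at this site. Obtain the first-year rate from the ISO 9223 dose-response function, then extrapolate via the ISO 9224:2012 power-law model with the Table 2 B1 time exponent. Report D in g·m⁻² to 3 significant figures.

copper: temperature factor f = +0.126·(-15.0) = -1.8900
  sulphur-dioxide contribution → 0.04086 μm/a
  chloride contribution → 0.09799 μm/a
  total first-year rate 0.1389 μm/a
Long-term exponent b (ISO 9224 Table 2, B1) = 0.667
  D(2) = 0.1389 × 2^0.667 = 0.1389 × 1.588 = 0.2205 μm
  Mass loss = 0.2205 μm × 8.96 g/cm³ = 1.975 g·m⁻²

D(2) = 1.98 g·m⁻²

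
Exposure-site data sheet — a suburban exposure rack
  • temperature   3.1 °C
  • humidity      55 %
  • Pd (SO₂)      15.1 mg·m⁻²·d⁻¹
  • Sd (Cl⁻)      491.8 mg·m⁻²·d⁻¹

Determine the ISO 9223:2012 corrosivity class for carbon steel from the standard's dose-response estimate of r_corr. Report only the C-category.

carbon steel: f(T) = +0.150·(T−10) [T≤10 °C] = -1.0350
  Pd branch = 1.77·Pd^0.52·e^(0.02·RH+f) = 7.749 μm/a
  Sd branch = 0.102·Sd^0.62·e^(0.033·RH+0.04·T) = 33.08 μm/a
  r_corr = 7.749 + 33.08 = 40.83 μm/a
ISO 9223 Table 2 (carbon steel): 25 < 40.8 ≤ 50 μm/a ⇒ C3

C3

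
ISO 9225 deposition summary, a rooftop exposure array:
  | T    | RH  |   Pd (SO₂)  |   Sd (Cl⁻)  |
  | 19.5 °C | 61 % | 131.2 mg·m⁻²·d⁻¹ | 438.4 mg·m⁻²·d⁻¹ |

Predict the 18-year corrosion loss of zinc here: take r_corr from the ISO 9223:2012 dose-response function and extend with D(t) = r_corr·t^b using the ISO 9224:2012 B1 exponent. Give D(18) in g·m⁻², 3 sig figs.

zinc: f(T) = -0.071·(T−10) [T>10 °C] = -0.6745
  sulphur-dioxide contribution → 0.9293 μm/a
  chloride contribution → 4.794 μm/a
  total first-year rate 5.723 μm/a
ISO 9224: D(t) = r_corr · t^b with b = 0.813 (zinc, B1)
  D(18) = 5.723 × 18^0.813 = 5.723 × 10.48 = 60 μm
  Mass loss = 60 μm × 7.14 g/cm³ = 428.4 g·m⁻²

D(18) = 428 g·m⁻²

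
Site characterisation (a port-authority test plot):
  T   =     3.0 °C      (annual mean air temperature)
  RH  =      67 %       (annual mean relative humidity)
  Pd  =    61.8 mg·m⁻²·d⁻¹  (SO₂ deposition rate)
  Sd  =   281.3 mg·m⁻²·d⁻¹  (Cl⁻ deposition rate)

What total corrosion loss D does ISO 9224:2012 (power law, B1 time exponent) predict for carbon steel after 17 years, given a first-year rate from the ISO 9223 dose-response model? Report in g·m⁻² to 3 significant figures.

D(17) = 1.89e+03 g·m⁻²

carbon steel: f(T) = +0.150·(T−10) [T≤10 °C] = -1.0500
  SO₂ term: 1.77·61.8^0.52·exp(0.02·67-1.0500) = 20.19
  Cl⁻ term: 0.102·281.3^0.62·exp(0.033·67+0.04·3.0) = 34.63
  r_corr = 20.19 + 34.63 = 54.82 μm/a
Power-law: D(17) = r_corr · 17^0.523
  D(17) = 54.82 × 17^0.523 = 54.82 × 4.401 = 241.3 μm
  Mass loss = 241.3 μm × 7.85 g/cm³ = 1894 g·m⁻²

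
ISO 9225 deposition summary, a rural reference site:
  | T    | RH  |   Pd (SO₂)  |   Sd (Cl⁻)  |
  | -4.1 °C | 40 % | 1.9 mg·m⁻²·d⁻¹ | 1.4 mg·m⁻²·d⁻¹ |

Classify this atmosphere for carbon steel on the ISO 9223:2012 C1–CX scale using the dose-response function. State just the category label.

C1

carbon steel: f(T) = +0.150·(T−10) [T≤10 °C] = -2.1150
  SO₂ term: 1.77·1.9^0.52·exp(0.02·40-2.1150) = 0.6635
  Sd branch = 0.102·Sd^0.62·e^(0.033·RH+0.04·T) = 0.3992 μm/a
  sum: 0.6635 + 0.3992 → r_corr = 1.063 μm/a
1.06 μm/a falls in (0, 1.3] for carbon steel → category C1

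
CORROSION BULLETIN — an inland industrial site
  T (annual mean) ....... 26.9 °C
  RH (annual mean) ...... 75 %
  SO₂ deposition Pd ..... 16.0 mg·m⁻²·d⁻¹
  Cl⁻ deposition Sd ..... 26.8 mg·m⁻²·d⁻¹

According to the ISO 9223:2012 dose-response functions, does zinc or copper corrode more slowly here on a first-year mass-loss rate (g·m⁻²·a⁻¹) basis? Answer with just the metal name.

zinc: T>10 °C ⇒ hinge -0.071·(26.9−10) = -1.1999
  sulphur-dioxide contribution → 0.4146 μm/a
  chloride contribution → 2.045 μm/a
  total first-year rate 2.459 μm/a
  mass loss = 2.459 μm/a × 7.14 g/cm³ = 17.56 g·m⁻²·a⁻¹
copper: temperature factor f = -0.080·(16.9) = -1.3520
  sulphur-dioxide contribution → 0.2355 μm/a
  chloride contribution → 1.385 μm/a
  ⇒ r_corr(copper) = 1.62 μm/a
  mass loss = 1.62 μm/a × 8.96 g/cm³ = 14.52 g·m⁻²·a⁻¹
Ordering by g·m⁻²·a⁻¹: zinc (17.6) > copper (14.5)

copper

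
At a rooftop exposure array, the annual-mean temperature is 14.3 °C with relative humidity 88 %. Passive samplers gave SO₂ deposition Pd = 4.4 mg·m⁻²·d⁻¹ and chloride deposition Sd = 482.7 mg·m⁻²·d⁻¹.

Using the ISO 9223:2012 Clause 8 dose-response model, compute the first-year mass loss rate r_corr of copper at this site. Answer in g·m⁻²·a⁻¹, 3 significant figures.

r_corr = 32.2 g·m⁻²·a⁻¹

copper: T>10 °C ⇒ hinge -0.080·(14.3−10) = -0.3440
  sulphur-dioxide contribution → 0.9932 μm/a
  chloride contribution → 2.603 μm/a
  ⇒ r_corr(copper) = 3.596 μm/a
Convert to mass loss: 3.596 μm/a × 8.96 g/cm³ = 32.22 g·m⁻²·a⁻¹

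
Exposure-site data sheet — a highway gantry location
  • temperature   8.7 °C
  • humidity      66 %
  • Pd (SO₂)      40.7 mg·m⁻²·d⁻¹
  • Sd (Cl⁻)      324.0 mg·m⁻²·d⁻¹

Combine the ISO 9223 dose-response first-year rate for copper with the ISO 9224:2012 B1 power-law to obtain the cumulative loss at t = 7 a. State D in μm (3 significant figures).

copper: temperature factor f = +0.126·(-1.3) = -0.1638
  Pd branch = 0.0053·Pd^0.26·e^(0.059·RH+f) = 0.5791 μm/a
  Cl⁻ term: 0.01025·324.0^0.27·exp(0.036·66+0.049·8.7) = 0.8046
  sum: 0.5791 + 0.8046 → r_corr = 1.384 μm/a
Power-law: D(7) = r_corr · 7^0.667
  D(7) = 1.384 × 7^0.667 = 1.384 × 3.662 = 5.067 μm

D(7) = 5.07 μm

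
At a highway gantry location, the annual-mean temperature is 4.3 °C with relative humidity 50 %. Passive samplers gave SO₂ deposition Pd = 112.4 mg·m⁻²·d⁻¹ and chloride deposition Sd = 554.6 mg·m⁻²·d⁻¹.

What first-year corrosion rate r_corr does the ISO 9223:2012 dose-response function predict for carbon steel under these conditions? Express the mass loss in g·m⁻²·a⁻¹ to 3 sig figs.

r_corr = 436 g·m⁻²·a⁻¹

carbon steel: temperature factor f = +0.150·(-5.7) = -0.8550
  SO₂ term: 1.77·112.4^0.52·exp(0.02·50-0.8550) = 23.84
  Sd branch = 0.102·Sd^0.62·e^(0.033·RH+0.04·T) = 31.71 μm/a
  r_corr = 23.84 + 31.71 = 55.55 μm/a
Convert to mass loss: 55.55 μm/a × 7.85 g/cm³ = 436.1 g·m⁻²·a⁻¹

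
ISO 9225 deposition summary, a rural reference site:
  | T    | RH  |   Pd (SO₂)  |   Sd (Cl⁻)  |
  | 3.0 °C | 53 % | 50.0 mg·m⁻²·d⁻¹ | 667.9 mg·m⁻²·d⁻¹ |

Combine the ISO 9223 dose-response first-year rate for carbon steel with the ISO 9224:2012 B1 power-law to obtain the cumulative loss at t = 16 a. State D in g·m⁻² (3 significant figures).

D(16) = 1.71e+03 g·m⁻²

carbon steel: temperature factor f = +0.150·(-7.0) = -1.0500
  sulphur-dioxide contribution → 13.67 μm/a
  chloride contribution → 37.29 μm/a
  total first-year rate 50.96 μm/a
Power-law: D(16) = r_corr · 16^0.523
  D(16) = 50.96 × 16^0.523 = 50.96 × 4.263 = 217.3 μm
  Mass loss = 217.3 μm × 7.85 g/cm³ = 1706 g·m⁻²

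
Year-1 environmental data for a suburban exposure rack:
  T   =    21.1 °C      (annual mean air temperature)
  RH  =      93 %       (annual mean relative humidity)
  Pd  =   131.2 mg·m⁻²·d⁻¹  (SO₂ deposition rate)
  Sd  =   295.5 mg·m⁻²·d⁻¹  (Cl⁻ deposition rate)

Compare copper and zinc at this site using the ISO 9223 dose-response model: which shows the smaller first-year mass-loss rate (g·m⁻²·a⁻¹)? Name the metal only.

copper

copper: f(T) = -0.080·(T−10) [T>10 °C] = -0.8880
  sulphur-dioxide contribution → 1.872 μm/a
  chloride contribution → 3.809 μm/a
  ⇒ r_corr(copper) = 5.681 μm/a
  mass loss = 5.681 μm/a × 8.96 g/cm³ = 50.9 g·m⁻²·a⁻¹
zinc: temperature factor f = -0.071·(11.1) = -0.7881
  sulphur-dioxide contribution → 3.615 μm/a
  chloride contribution → 5.666 μm/a
  total first-year rate 9.281 μm/a
  mass loss = 9.281 μm/a × 7.14 g/cm³ = 66.27 g·m⁻²·a⁻¹
Ordering by g·m⁻²·a⁻¹: zinc (66.3) > copper (50.9)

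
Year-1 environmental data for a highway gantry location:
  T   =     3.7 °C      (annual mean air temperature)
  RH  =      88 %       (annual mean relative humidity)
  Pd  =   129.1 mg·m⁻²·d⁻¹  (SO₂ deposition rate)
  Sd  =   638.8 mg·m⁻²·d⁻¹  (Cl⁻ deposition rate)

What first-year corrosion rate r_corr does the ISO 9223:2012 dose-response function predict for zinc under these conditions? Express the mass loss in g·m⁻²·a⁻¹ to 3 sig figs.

r_corr = 49.0 g·m⁻²·a⁻¹

zinc: f(T) = +0.038·(T−10) [T≤10 °C] = -0.2394
  Pd branch = 0.0129·Pd^0.44·e^(0.046·RH+f) = 4.937 μm/a
  Cl⁻ term: 0.0175·638.8^0.57·exp(0.008·88+0.085·3.7) = 1.925
  sum: 4.937 + 1.925 → r_corr = 6.862 μm/a
Convert to mass loss: 6.862 μm/a × 7.14 g/cm³ = 48.99 g·m⁻²·a⁻¹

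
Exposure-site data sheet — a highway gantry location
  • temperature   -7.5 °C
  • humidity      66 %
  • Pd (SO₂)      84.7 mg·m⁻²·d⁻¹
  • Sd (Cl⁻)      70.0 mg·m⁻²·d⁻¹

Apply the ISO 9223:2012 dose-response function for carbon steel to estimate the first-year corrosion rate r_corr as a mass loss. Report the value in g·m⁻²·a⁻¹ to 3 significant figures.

r_corr = 111 g·m⁻²·a⁻¹

carbon steel: temperature factor f = +0.150·(-17.5) = -2.6250
  Pd branch = 1.77·Pd^0.52·e^(0.02·RH+f) = 4.827 μm/a
  Sd branch = 0.102·Sd^0.62·e^(0.033·RH+0.04·T) = 9.293 μm/a
  sum: 4.827 + 9.293 → r_corr = 14.12 μm/a
Convert to mass loss: 14.12 μm/a × 7.85 g/cm³ = 110.8 g·m⁻²·a⁻¹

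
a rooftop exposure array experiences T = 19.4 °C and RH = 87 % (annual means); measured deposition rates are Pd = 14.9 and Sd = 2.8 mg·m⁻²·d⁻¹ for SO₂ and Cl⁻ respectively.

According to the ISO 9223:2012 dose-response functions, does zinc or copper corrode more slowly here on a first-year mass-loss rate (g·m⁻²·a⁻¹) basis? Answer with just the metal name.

zinc

zinc: f(T) = -0.071·(T−10) [T>10 °C] = -0.6674
  sulphur-dioxide contribution → 1.188 μm/a
  chloride contribution → 0.3284 μm/a
  ⇒ r_corr(zinc) = 1.517 μm/a
  mass loss = 1.517 μm/a × 7.14 g/cm³ = 10.83 g·m⁻²·a⁻¹
copper: temperature factor f = -0.080·(9.4) = -0.7520
  sulphur-dioxide contribution → 0.855 μm/a
  chloride contribution → 0.8026 μm/a
  ⇒ r_corr(copper) = 1.658 μm/a
  mass loss = 1.658 μm/a × 8.96 g/cm³ = 14.85 g·m⁻²·a⁻¹
Ordering by g·m⁻²·a⁻¹: copper (14.9) > zinc (10.8)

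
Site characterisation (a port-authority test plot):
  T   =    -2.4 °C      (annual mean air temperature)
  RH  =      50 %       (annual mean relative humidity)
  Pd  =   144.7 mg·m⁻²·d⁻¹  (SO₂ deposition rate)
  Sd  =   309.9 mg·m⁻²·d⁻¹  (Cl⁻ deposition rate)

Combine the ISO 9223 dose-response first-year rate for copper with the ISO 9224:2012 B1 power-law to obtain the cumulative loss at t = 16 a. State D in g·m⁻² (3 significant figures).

copper: temperature factor f = +0.126·(-12.4) = -1.5624
  Pd branch = 0.0053·Pd^0.26·e^(0.059·RH+f) = 0.07738 μm/a
  Cl⁻ term: 0.01025·309.9^0.27·exp(0.036·50+0.049·-2.4) = 0.2594
  sum: 0.07738 + 0.2594 → r_corr = 0.3368 μm/a
Power-law: D(16) = r_corr · 16^0.667
  D(16) = 0.3368 × 16^0.667 = 0.3368 × 6.355 = 2.141 μm
  Mass loss = 2.141 μm × 8.96 g/cm³ = 19.18 g·m⁻²

D(16) = 19.2 g·m⁻²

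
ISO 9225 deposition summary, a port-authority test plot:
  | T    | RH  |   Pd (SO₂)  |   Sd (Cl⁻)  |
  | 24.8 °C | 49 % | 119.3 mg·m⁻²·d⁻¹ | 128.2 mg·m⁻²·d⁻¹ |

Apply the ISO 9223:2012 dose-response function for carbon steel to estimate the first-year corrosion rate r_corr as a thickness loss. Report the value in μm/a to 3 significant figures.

carbon steel: temperature factor f = -0.054·(14.8) = -0.7992
  SO₂ term: 1.77·119.3^0.52·exp(0.02·49-0.7992) = 25.49
  Cl⁻ term: 0.102·128.2^0.62·exp(0.033·49+0.04·24.8) = 28.09
  sum: 25.49 + 28.09 → r_corr = 53.58 μm/a

r_corr = 53.6 μm/a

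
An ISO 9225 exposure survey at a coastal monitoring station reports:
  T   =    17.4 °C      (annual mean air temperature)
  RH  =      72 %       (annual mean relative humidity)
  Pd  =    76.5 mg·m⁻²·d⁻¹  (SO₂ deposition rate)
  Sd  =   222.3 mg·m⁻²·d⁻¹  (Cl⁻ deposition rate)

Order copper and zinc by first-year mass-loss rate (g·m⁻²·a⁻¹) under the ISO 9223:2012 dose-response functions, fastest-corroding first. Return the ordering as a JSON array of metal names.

["zinc", "copper"]

copper: temperature factor f = -0.080·(7.4) = -0.5920
  Pd branch = 0.0053·Pd^0.26·e^(0.059·RH+f) = 0.6336 μm/a
  Cl⁻ term: 0.01025·222.3^0.27·exp(0.036·72+0.049·17.4) = 1.382
  sum: 0.6336 + 1.382 → r_corr = 2.015 μm/a
  mass loss = 2.015 μm/a × 8.96 g/cm³ = 18.06 g·m⁻²·a⁻¹
zinc: T>10 °C ⇒ hinge -0.071·(17.4−10) = -0.5254
  SO₂ term: 0.0129·76.5^0.44·exp(0.046·72-0.5254) = 1.411
  Sd branch = 0.0175·Sd^0.57·e^(0.008·RH+0.085·T) = 2.974 μm/a
  sum: 1.411 + 2.974 → r_corr = 4.385 μm/a
  mass loss = 4.385 μm/a × 7.14 g/cm³ = 31.31 g·m⁻²·a⁻¹
Ordering by g·m⁻²·a⁻¹: zinc (31.3) > copper (18.1)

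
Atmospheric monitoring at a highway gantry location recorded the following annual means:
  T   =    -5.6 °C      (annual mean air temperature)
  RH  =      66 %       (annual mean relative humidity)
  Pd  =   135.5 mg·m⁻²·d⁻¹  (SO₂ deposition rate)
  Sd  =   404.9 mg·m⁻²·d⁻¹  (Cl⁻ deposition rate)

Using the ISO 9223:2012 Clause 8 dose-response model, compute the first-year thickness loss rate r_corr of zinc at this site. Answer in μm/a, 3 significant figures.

zinc: f(T) = +0.038·(T−10) [T≤10 °C] = -0.5928
  Pd branch = 0.0129·Pd^0.44·e^(0.046·RH+f) = 1.287 μm/a
  Cl⁻ term: 0.0175·404.9^0.57·exp(0.008·66+0.085·-5.6) = 0.5647
  sum: 1.287 + 0.5647 → r_corr = 1.852 μm/a

r_corr = 1.85 μm/a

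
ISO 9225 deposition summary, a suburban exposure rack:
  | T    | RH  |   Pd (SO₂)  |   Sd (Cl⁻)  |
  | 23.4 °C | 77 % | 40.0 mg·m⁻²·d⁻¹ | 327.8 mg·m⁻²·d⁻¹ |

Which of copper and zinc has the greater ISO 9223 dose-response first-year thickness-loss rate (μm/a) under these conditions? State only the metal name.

copper: temperature factor f = -0.080·(13.4) = -1.0720
  SO₂ term: 0.0053·40.0^0.26·exp(0.059·77-1.0720) = 0.4449
  Sd branch = 0.01025·Sd^0.27·e^(0.036·RH+0.049·T) = 2.465 μm/a
  sum: 0.4449 + 2.465 → r_corr = 2.91 μm/a
zinc: temperature factor f = -0.071·(13.4) = -0.9514
  Pd branch = 0.0129·Pd^0.44·e^(0.046·RH+f) = 0.8721 μm/a
  Sd branch = 0.0175·Sd^0.57·e^(0.008·RH+0.085·T) = 6.431 μm/a
  sum: 0.8721 + 6.431 → r_corr = 7.303 μm/a
Ordering by μm/a: zinc (7.3) > copper (2.91)

zinc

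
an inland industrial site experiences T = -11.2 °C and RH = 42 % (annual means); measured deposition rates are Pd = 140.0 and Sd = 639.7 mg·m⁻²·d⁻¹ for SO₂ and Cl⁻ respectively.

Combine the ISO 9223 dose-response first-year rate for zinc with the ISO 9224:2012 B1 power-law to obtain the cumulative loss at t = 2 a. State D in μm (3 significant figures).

D(2) = 1.28 μm

zinc: temperature factor f = +0.038·(-21.2) = -0.8056
  sulphur-dioxide contribution → 0.35 μm/a
  chloride contribution → 0.3758 μm/a
  ⇒ r_corr(zinc) = 0.7258 μm/a
ISO 9224: D(t) = r_corr · t^b with b = 0.813 (zinc, B1)
  D(2) = 0.7258 × 2^0.813 = 0.7258 × 1.757 = 1.275 μm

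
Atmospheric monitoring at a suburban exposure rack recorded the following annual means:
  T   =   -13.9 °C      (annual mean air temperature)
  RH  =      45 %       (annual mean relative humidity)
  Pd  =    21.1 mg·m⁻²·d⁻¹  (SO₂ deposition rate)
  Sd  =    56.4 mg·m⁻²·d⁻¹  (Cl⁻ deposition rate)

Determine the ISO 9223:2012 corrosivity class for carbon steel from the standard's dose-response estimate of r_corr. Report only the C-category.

carbon steel: f(T) = +0.150·(T−10) [T≤10 °C] = -3.5850
  SO₂ term: 1.77·21.1^0.52·exp(0.02·45-3.5850) = 0.5895
  Cl⁻ term: 0.102·56.4^0.62·exp(0.033·45+0.04·-13.9) = 3.147
  sum: 0.5895 + 3.147 → r_corr = 3.736 μm/a
ISO 9223 Table 2 (carbon steel): 1.3 < 3.74 ≤ 25 μm/a ⇒ C2

C2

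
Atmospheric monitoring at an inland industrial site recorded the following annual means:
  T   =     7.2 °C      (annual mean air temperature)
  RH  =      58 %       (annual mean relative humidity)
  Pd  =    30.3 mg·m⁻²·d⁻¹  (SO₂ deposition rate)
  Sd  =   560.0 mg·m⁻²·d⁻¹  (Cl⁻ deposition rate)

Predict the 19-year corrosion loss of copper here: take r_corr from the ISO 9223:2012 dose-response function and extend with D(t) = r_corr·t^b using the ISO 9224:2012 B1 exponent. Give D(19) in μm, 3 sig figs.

D(19) = 6.61 μm

copper: f(T) = +0.126·(T−10) [T≤10 °C] = -0.3528
  Pd branch = 0.0053·Pd^0.26·e^(0.059·RH+f) = 0.2769 μm/a
  Sd branch = 0.01025·Sd^0.27·e^(0.036·RH+0.049·T) = 0.6498 μm/a
  r_corr = 0.2769 + 0.6498 = 0.9267 μm/a
ISO 9224: D(t) = r_corr · t^b with b = 0.667 (copper, B1)
  D(19) = 0.9267 × 19^0.667 = 0.9267 × 7.127 = 6.605 μm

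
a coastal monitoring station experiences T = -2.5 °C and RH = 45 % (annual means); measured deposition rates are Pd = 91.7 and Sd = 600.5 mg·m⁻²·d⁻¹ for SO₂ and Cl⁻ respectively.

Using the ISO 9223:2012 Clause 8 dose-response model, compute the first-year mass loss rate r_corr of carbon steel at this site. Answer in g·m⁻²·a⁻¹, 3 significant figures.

carbon steel: f(T) = +0.150·(T−10) [T≤10 °C] = -1.8750
  Pd branch = 1.77·Pd^0.52·e^(0.02·RH+f) = 6.998 μm/a
  Cl⁻ term: 0.102·600.5^0.62·exp(0.033·45+0.04·-2.5) = 21.52
  sum: 6.998 + 21.52 → r_corr = 28.51 μm/a
Convert to mass loss: 28.51 μm/a × 7.85 g/cm³ = 223.8 g·m⁻²·a⁻¹

r_corr = 224 g·m⁻²·a⁻¹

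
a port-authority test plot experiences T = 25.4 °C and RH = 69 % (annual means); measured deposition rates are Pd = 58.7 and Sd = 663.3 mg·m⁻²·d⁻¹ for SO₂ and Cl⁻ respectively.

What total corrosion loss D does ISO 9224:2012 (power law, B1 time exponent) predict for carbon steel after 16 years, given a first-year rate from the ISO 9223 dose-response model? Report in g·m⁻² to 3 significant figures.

D(16) = 6.01e+03 g·m⁻²

carbon steel: temperature factor f = -0.054·(15.4) = -0.8316
  Pd branch = 1.77·Pd^0.52·e^(0.02·RH+f) = 25.46 μm/a
  Cl⁻ term: 0.102·663.3^0.62·exp(0.033·69+0.04·25.4) = 154.2
  r_corr = 25.46 + 154.2 = 179.7 μm/a
Power-law: D(16) = r_corr · 16^0.523
  D(16) = 179.7 × 16^0.523 = 179.7 × 4.263 = 766.1 μm
  Mass loss = 766.1 μm × 7.85 g/cm³ = 6014 g·m⁻²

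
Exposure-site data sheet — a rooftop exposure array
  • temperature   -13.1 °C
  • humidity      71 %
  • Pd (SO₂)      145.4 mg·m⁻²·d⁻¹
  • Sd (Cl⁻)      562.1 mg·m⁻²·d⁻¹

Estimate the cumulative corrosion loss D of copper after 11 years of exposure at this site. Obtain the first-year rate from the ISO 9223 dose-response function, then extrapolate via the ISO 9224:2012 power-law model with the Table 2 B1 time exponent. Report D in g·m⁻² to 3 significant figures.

copper: temperature factor f = +0.126·(-23.1) = -2.9106
  SO₂ term: 0.0053·145.4^0.26·exp(0.059·71-2.9106) = 0.06946
  Sd branch = 0.01025·Sd^0.27·e^(0.036·RH+0.049·T) = 0.3841 μm/a
  sum: 0.06946 + 0.3841 → r_corr = 0.4536 μm/a
ISO 9224: D(t) = r_corr · t^b with b = 0.667 (copper, B1)
  D(11) = 0.4536 × 11^0.667 = 0.4536 × 4.95 = 2.245 μm
  Mass loss = 2.245 μm × 8.96 g/cm³ = 20.12 g·m⁻²

D(11) = 20.1 g·m⁻²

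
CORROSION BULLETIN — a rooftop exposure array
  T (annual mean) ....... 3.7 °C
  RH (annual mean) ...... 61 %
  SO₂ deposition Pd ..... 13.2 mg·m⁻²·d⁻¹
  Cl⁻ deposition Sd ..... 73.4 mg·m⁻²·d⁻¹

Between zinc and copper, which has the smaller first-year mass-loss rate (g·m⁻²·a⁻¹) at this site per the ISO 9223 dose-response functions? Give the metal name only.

zinc: T≤10 °C ⇒ hinge +0.038·(3.7−10) = -0.2394
  Pd branch = 0.0129·Pd^0.44·e^(0.046·RH+f) = 0.5228 μm/a
  Cl⁻ term: 0.0175·73.4^0.57·exp(0.008·61+0.085·3.7) = 0.4519
  r_corr = 0.5228 + 0.4519 = 0.9746 μm/a
  mass loss = 0.9746 μm/a × 7.14 g/cm³ = 6.959 g·m⁻²·a⁻¹
copper: f(T) = +0.126·(T−10) [T≤10 °C] = -0.7938
  Pd branch = 0.0053·Pd^0.26·e^(0.059·RH+f) = 0.1714 μm/a
  Cl⁻ term: 0.01025·73.4^0.27·exp(0.036·61+0.049·3.7) = 0.3523
  r_corr = 0.1714 + 0.3523 = 0.5237 μm/a
  mass loss = 0.5237 μm/a × 8.96 g/cm³ = 4.692 g·m⁻²·a⁻¹
Ordering by g·m⁻²·a⁻¹: zinc (6.96) > copper (4.69)

copper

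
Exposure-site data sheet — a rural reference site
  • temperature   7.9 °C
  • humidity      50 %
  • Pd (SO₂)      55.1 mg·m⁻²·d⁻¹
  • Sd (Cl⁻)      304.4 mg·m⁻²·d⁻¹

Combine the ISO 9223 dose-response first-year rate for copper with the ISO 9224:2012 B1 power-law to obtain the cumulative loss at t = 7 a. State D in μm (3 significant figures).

D(7) = 2.37 μm

copper: f(T) = +0.126·(T−10) [T≤10 °C] = -0.2646
  Pd branch = 0.0053·Pd^0.26·e^(0.059·RH+f) = 0.2204 μm/a
  Sd branch = 0.01025·Sd^0.27·e^(0.036·RH+0.049·T) = 0.4277 μm/a
  sum: 0.2204 + 0.4277 → r_corr = 0.6481 μm/a
Power-law: D(7) = r_corr · 7^0.667
  D(7) = 0.6481 × 7^0.667 = 0.6481 × 3.662 = 2.373 μm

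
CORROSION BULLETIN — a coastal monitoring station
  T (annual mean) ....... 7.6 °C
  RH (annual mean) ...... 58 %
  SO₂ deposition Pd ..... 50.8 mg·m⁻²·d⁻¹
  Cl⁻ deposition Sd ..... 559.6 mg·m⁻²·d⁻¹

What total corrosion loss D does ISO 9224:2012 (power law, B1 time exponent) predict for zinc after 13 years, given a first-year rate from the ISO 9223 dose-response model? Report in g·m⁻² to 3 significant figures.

D(13) = 167 g·m⁻²

zinc: temperature factor f = +0.038·(-2.4) = -0.0912
  SO₂ term: 0.0129·50.8^0.44·exp(0.046·58-0.0912) = 0.9556
  Sd branch = 0.0175·Sd^0.57·e^(0.008·RH+0.085·T) = 1.956 μm/a
  r_corr = 0.9556 + 1.956 = 2.912 μm/a
Power-law: D(13) = r_corr · 13^0.813
  D(13) = 2.912 × 13^0.813 = 2.912 × 8.047 = 23.43 μm
  Mass loss = 23.43 μm × 7.14 g/cm³ = 167.3 g·m⁻²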